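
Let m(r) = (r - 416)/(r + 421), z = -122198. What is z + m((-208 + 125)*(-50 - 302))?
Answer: -402394814/3293 ≈ -1.2220e+5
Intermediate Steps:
m(r) = (-416 + r)/(421 + r)
z + m((-208 + 125)*(-50 - 302)) = -122198 + (-416 + (-208 + 125)*(-50 - 302))/(421 + (-208 + 125)*(-50 - 302)) = -122198 + (-416 - 83*(-352))/(421 - 83*(-352)) = -122198 + (-416 + 29216)/(421 + 29216) = -122198 + 28800/29637 = -122198 + (1/29637)*28800 = -122198 + 3200/3293 = -402394814/3293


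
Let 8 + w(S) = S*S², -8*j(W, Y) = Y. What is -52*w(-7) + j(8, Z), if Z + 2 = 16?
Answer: 73001/4 ≈ 18250.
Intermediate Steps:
Z = 14 (Z = -2 + 16 = 14)
j(W, Y) = -Y/8
w(S) = -8 + S³ (w(S) = -8 + S*S² = -8 + S³)
-52*w(-7) + j(8, Z) = -52*(-8 + (-7)³) - ⅛*14 = -52*(-8 - 343) - 7/4 = -52*(-351) - 7/4 = 18252 - 7/4 = 73001/4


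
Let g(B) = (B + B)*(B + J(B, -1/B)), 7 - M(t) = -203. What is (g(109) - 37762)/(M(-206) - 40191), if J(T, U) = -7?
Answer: 15526/39981 ≈ 0.38833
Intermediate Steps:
M(t) = 210 (M(t) = 7 - 1*(-203) = 7 + 203 = 210)
g(B) = 2*B*(-7 + B) (g(B) = (B + B)*(B - 7) = (2*B)*(-7 + B) = 2*B*(-7 + B))
(g(109) - 37762)/(M(-206) - 40191) = (2*109*(-7 + 109) - 37762)/(210 - 40191) = (2*109*102 - 37762)/(-39981) = (22236 - 37762)*(-1/39981) = -15526*(-1/39981) = 15526/39981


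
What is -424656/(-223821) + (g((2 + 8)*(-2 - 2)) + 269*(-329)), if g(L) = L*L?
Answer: -2161093785/24869 ≈ -86899.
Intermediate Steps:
g(L) = L²
-424656/(-223821) + (g((2 + 8)*(-2 - 2)) + 269*(-329)) = -424656/(-223821) + (((2 + 8)*(-2 - 2))² + 269*(-329)) = -424656*(-1/223821) + ((10*(-4))² - 88501) = 47184/24869 + ((-40)² - 88501) = 47184/24869 + (1600 - 88501) = 47184/24869 - 86901 = -2161093785/24869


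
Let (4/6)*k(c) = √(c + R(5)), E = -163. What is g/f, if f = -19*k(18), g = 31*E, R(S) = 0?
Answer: 5053*√2/171 ≈ 41.790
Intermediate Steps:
k(c) = 3*√c/2 (k(c) = 3*√(c + 0)/2 = 3*√c/2)
g = -5053 (g = 31*(-163) = -5053)
f = -171*√2/2 (f = -57*√18/2 = -57*3*√2/2 = -171*√2/2 ≈ -120.92)
g/f = -5053*(-√2/171) = -(-5053)*√2/171 = 5053*√2/171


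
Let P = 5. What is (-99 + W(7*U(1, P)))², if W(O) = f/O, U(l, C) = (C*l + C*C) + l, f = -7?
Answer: 9424900/961 ≈ 9807.4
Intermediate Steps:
U(l, C) = l + C² + C*l (U(l, C) = (C*l + C²) + l = (C² + C*l) + l = l + C² + C*l)
W(O) = -7/O
(-99 + W(7*U(1, P)))² = (-99 - 7*1/(7*(1 + 5² + 5*1)))² = (-99 - 7*1/(7*(1 + 25 + 5)))² = (-99 - 7/(7*31))² = (-99 - 7/217)² = (-99 - 7*1/217)² = (-99 - 1/31)² = (-3070/31)² = 9424900/961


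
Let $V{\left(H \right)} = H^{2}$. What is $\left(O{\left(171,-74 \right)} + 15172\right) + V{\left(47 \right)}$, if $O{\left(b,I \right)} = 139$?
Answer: $17520$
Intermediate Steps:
$\left(O{\left(171,-74 \right)} + 15172\right) + V{\left(47 \right)} = \left(139 + 15172\right) + 47^{2} = 15311 + 2209 = 17520$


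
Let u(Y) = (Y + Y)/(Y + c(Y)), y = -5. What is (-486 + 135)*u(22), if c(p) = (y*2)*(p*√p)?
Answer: 234/733 + 2340*√22/733 ≈ 15.293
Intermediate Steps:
c(p) = -10*p^(3/2) (c(p) = (-5*2)*(p*√p) = -10*p^(3/2))
u(Y) = 2*Y/(Y - 10*Y^(3/2)) (u(Y) = (Y + Y)/(Y - 10*Y^(3/2)) = (2*Y)/(Y - 10*Y^(3/2)) = 2*Y/(Y - 10*Y^(3/2)))
(-486 + 135)*u(22) = (-486 + 135)*(2*22/(22 - 220*√22)) = -702*22/(22 - 220*√22) = -15444/(22 - 220*√22)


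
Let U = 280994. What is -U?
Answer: -280994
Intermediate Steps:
-U = -1*280994 = -280994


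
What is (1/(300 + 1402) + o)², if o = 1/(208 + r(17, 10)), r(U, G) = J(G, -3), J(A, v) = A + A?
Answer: 931225/37646864784 ≈ 2.4736e-5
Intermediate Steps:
J(A, v) = 2*A
r(U, G) = 2*G
o = 1/228 (o = 1/(208 + 2*10) = 1/(208 + 20) = 1/228 ≈ 0.0043860)
(1/(300 + 1402) + o)² = (1/(300 + 1402) + 1/228)² = (1/1702 + 1/228)² = (965/194028)² = 931225/37646864784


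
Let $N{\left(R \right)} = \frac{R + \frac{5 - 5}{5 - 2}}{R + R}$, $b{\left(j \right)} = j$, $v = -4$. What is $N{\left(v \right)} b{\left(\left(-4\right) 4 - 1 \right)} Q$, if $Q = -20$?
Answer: $170$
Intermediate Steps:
$N{\left(R \right)} = \frac{1}{2}$ ($N{\left(R \right)} = \frac{R + \frac{0}{3}}{2 R} = \left(R + 0 \cdot \frac{1}{3}\right) \frac{1}{2 R} = \left(R + 0\right) \frac{1}{2 R} = R \frac{1}{2 R} = \frac{1}{2}$)
$N{\left(v \right)} b{\left(\left(-4\right) 4 - 1 \right)} Q = \frac{\left(-4\right) 4 - 1}{2} \left(-20\right) = \frac{-16 - 1}{2} \left(-20\right) = \frac{1}{2} \left(-17\right) \left(-20\right) = \left(- \frac{17}{2}\right) \left(-20\right) = 170$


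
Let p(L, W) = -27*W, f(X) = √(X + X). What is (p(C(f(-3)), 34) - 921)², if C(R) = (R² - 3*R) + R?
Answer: 3381921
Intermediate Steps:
f(X) = √2*√X (f(X) = √(2*X) = √2*√X)
C(R) = R² - 2*R
(p(C(f(-3)), 34) - 921)² = (-27*34 - 921)² = (-918 - 921)² = (-1839)² = 3381921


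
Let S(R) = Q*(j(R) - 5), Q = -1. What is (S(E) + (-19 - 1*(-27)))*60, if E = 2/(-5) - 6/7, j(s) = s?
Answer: 5988/7 ≈ 855.43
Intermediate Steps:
E = -44/35 (E = 2*(-⅕) - 6*⅐ = -⅖ - 6/7 = -44/35 ≈ -1.2571)
S(R) = 5 - R (S(R) = -(R - 5) = -(-5 + R) = 5 - R)
(S(E) + (-19 - 1*(-27)))*60 = ((5 - 1*(-44/35)) + (-19 - 1*(-27)))*60 = ((5 + 44/35) + (-19 + 27))*60 = (219/35 + 8)*60 = (499/35)*60 = 5988/7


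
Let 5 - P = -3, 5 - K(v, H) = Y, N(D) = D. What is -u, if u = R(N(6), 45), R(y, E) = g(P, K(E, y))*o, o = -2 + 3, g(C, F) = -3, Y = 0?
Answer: 3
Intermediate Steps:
K(v, H) = 5 (K(v, H) = 5 - 1*0 = 5 + 0 = 5)
P = 8 (P = 5 - 1*(-3) = 5 + 3 = 8)
o = 1
R(y, E) = -3 (R(y, E) = -3*1 = -3)
u = -3
-u = -1*(-3) = 3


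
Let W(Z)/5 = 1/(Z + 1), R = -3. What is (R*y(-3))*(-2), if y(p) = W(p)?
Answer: -15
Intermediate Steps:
W(Z) = 5/(1 + Z) (W(Z) = 5/(Z + 1) = 5/(1 + Z))
y(p) = 5/(1 + p)
(R*y(-3))*(-2) = -15/(1 - 3)*(-2) = -15/(-2)*(-2) = -15*(-1)/2*(-2) = -3*(-5/2)*(-2) = (15/2)*(-2) = -15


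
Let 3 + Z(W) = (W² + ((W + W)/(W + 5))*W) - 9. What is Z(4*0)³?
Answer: -1728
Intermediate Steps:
Z(W) = -12 + W² + 2*W²/(5 + W) (Z(W) = -3 + ((W² + ((W + W)/(W + 5))*W) - 9) = -3 + ((W² + ((2*W)/(5 + W))*W) - 9) = -3 + ((W² + (2*W/(5 + W))*W) - 9) = -3 + ((W² + 2*W²/(5 + W)) - 9) = -3 + (-9 + W² + 2*W²/(5 + W)) = -12 + W² + 2*W²/(5 + W))
Z(4*0)³ = ((-60 + (4*0)³ - 48*0 + 7*(4*0)²)/(5 + 4*0))³ = ((-60 + 0³ - 12*0 + 7*0²)/(5 + 0))³ = ((-60 + 0 + 0 + 7*0)/5)³ = ((-60 + 0 + 0 + 0)/5)³ = ((⅕)*(-60))³ = (-12)³ = -1728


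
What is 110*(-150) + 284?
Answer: -16216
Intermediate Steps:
110*(-150) + 284 = -16500 + 284 = -16216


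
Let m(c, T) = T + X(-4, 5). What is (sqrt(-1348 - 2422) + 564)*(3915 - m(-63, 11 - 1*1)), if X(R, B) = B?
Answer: 2199600 + 3900*I*sqrt(3770) ≈ 2.1996e+6 + 2.3946e+5*I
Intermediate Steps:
m(c, T) = 5 + T (m(c, T) = T + 5 = 5 + T)
(sqrt(-1348 - 2422) + 564)*(3915 - m(-63, 11 - 1*1)) = (sqrt(-1348 - 2422) + 564)*(3915 - (5 + (11 - 1*1))) = (sqrt(-3770) + 564)*(3915 - (5 + (11 - 1))) = (I*sqrt(3770) + 564)*(3915 - (5 + 10)) = (564 + I*sqrt(3770))*(3915 - 1*15) = (564 + I*sqrt(3770))*(3915 - 15) = (564 + I*sqrt(3770))*3900 = 2199600 + 3900*I*sqrt(3770)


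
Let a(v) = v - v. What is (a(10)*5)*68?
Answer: 0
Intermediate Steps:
a(v) = 0
(a(10)*5)*68 = (0*5)*68 = 0*68 = 0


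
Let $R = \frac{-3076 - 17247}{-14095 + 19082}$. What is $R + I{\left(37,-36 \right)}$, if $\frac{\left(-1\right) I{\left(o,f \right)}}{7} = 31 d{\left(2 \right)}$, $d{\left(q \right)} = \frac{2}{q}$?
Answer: $- \frac{1102502}{4987} \approx -221.08$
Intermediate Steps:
$I{\left(o,f \right)} = -217$ ($I{\left(o,f \right)} = - 7 \cdot 31 \cdot \frac{2}{2} = - 7 \cdot 31 \cdot 2 \cdot \frac{1}{2} = - 7 \cdot 31 \cdot 1 = \left(-7\right) 31 = -217$)
$R = - \frac{20323}{4987} \approx -4.0752$
$R + I{\left(37,-36 \right)} = - \frac{20323}{4987} - 217 = - \frac{1102502}{4987}$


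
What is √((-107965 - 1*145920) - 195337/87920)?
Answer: I*√122658096130815/21980 ≈ 503.87*I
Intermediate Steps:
√((-107965 - 1*145920) - 195337/87920) = √((-107965 - 145920) - 195337*1/87920) = √(-253885 - 195337/87920) = √(-22321764537/87920) = I*√122658096130815/21980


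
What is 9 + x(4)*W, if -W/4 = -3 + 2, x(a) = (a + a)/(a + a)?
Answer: 13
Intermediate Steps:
x(a) = 1 (x(a) = (2*a)/((2*a)) = (2*a)*(1/(2*a)) = 1)
W = 4 (W = -4*(-3 + 2) = -4*(-1) = 4)
9 + x(4)*W = 9 + 1*4 = 9 + 4 = 13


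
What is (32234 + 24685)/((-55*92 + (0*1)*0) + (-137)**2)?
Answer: 56919/13709 ≈ 4.1519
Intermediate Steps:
(32234 + 24685)/((-55*92 + (0*1)*0) + (-137)**2) = 56919/((-5060 + 0*0) + 18769) = 56919/((-5060 + 0) + 18769) = 56919/(-5060 + 18769) = 56919/13709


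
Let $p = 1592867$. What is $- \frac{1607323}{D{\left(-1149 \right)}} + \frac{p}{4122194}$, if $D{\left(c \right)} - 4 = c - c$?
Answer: $- \frac{3312845427597}{8244388} \approx -4.0183 \cdot 10^{5}$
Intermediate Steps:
$D{\left(c \right)} = 4$ ($D{\left(c \right)} = 4 + \left(c - c\right) = 4 + 0 = 4$)
$- \frac{1607323}{D{\left(-1149 \right)}} + \frac{p}{4122194} = - \frac{1607323}{4} + \frac{1592867}{4122194} = - \frac{3312845427597}{8244388}$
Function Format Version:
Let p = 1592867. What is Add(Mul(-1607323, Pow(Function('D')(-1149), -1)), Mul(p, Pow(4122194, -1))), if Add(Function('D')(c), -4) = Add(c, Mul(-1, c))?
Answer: Rational(-3312845427597, 8244388) ≈ -4.0183e+5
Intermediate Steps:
Function('D')(c) = 4 (Function('D')(c) = Add(4, Add(c, Mul(-1, c))) = Add(4, 0) = 4)
Add(Mul(-1607323, Pow(Function('D')(-1149), -1)), Mul(p, Pow(4122194, -1))) = Add(Mul(-1607323, Pow(4, -1)), Mul(1592867, Pow(4122194, -1))) = Add(Mul(-1607323, Rational(1, 4)), Mul(1592867, Rational(1, 4122194))) = Add(Rational(-1607323, 4), Rational(1592867, 4122194)) = Rational(-3312845427597, 8244388)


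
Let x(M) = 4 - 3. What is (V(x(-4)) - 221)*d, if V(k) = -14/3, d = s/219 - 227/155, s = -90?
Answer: 14366617/33945 ≈ 423.23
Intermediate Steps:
x(M) = 1
d = -21221/11315 (d = -90/219 - 227/155 = -90*1/219 - 227*1/155 = -30/73 - 227/155 = -21221/11315 ≈ -1.8755)
V(k) = -14/3 (V(k) = -14*1/3 = -14/3)
(V(x(-4)) - 221)*d = (-14/3 - 221)*(-21221/11315) = -677/3*(-21221/11315) = 14366617/33945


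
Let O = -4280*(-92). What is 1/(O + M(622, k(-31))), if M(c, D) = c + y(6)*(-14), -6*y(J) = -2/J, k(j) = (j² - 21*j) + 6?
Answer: 9/3549431 ≈ 2.5356e-6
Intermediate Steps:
k(j) = 6 + j² - 21*j
y(J) = 1/(3*J) (y(J) = -(-1)/(3*J) = 1/(3*J))
M(c, D) = -7/9 + c (M(c, D) = c + ((⅓)/6)*(-14) = c + ((⅓)*(⅙))*(-14) = c + (1/18)*(-14) = c - 7/9 = -7/9 + c)
O = 393760
1/(O + M(622, k(-31))) = 1/(393760 + (-7/9 + 622)) = 1/(393760 + 5591/9) = 1/(3549431/9) = 9/3549431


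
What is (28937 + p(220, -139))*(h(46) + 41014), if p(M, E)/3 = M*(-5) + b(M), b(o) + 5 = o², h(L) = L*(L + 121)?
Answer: 8318348112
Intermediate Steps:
h(L) = L*(121 + L)
b(o) = -5 + o²
p(M, E) = -15 - 15*M + 3*M² (p(M, E) = 3*(M*(-5) + (-5 + M²)) = 3*(-5*M + (-5 + M²)) = 3*(-5 + M² - 5*M) = -15 - 15*M + 3*M²)
(28937 + p(220, -139))*(h(46) + 41014) = (28937 + (-15 - 15*220 + 3*220²))*(46*(121 + 46) + 41014) = (28937 + (-15 - 3300 + 3*48400))*(46*167 + 41014) = (28937 + (-15 - 3300 + 145200))*(7682 + 41014) = (28937 + 141885)*48696 = 170822*48696 = 8318348112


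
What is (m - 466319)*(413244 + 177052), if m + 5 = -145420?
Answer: -361110036224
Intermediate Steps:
m = -145425 (m = -5 - 145420 = -145425)
(m - 466319)*(413244 + 177052) = (-145425 - 466319)*(413244 + 177052) = -611744*590296 = -361110036224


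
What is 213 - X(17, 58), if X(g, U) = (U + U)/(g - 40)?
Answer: 5015/23 ≈ 218.04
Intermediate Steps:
X(g, U) = 2*U/(-40 + g) (X(g, U) = (2*U)/(-40 + g) = 2*U/(-40 + g))
213 - X(17, 58) = 213 - 2*58/(-40 + 17) = 213 - 2*58/(-23) = 213 - 2*58*(-1)/23 = 213 - 1*(-116/23) = 213 + 116/23 = 5015/23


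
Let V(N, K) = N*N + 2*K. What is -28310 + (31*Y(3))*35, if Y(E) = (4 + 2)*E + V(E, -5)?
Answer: -9865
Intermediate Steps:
V(N, K) = N**2 + 2*K
Y(E) = -10 + E**2 + 6*E (Y(E) = (4 + 2)*E + (E**2 + 2*(-5)) = 6*E + (E**2 - 10) = 6*E + (-10 + E**2) = -10 + E**2 + 6*E)
-28310 + (31*Y(3))*35 = -28310 + (31*(-10 + 3**2 + 6*3))*35 = -28310 + (31*(-10 + 9 + 18))*35 = -28310 + (31*17)*35 = -28310 + 527*35 = -28310 + 18445 = -9865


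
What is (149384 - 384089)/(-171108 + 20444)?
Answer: 234705/150664 ≈ 1.5578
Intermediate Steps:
(149384 - 384089)/(-171108 + 20444) = -234705/(-150664) = -234705*(-1/150664) = 234705/150664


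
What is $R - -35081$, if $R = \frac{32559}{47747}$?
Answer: $\frac{1675045066}{47747} \approx 35082.0$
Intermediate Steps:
$R = \frac{32559}{47747}$ ($R = 32559 \cdot \frac{1}{47747} = \frac{32559}{47747} \approx 0.68191$)
$R - -35081 = \frac{32559}{47747} - -35081 = \frac{32559}{47747} + 35081 = \frac{1675045066}{47747}$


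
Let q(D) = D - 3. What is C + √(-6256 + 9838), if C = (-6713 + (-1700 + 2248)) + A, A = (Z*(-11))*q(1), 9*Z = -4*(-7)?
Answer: -54869/9 + 3*√398 ≈ -6036.7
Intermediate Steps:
Z = 28/9 (Z = (-4*(-7))/9 = (⅑)*28 = 28/9 ≈ 3.1111)
q(D) = -3 + D
A = 616/9 (A = ((28/9)*(-11))*(-3 + 1) = -308/9*(-2) = 616/9 ≈ 68.444)
C = -54869/9 (C = (-6713 + (-1700 + 2248)) + 616/9 = (-6713 + 548) + 616/9 = -6165 + 616/9 = -54869/9 ≈ -6096.6)
C + √(-6256 + 9838) = -54869/9 + √(-6256 + 9838) = -54869/9 + √3582 = -54869/9 + 3*√398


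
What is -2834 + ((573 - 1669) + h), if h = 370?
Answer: -3560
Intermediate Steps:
-2834 + ((573 - 1669) + h) = -2834 + ((573 - 1669) + 370) = -2834 + (-1096 + 370) = -2834 - 726 = -3560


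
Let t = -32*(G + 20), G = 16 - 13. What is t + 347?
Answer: -389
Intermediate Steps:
G = 3
t = -736 (t = -32*(3 + 20) = -32*23 = -736)
t + 347 = -736 + 347 = -389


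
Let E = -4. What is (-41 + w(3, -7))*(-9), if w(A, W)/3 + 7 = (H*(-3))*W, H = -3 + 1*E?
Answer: 4527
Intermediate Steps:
H = -7 (H = -3 + 1*(-4) = -3 - 4 = -7)
w(A, W) = -21 + 63*W (w(A, W) = -21 + 3*((-7*(-3))*W) = -21 + 3*(21*W) = -21 + 63*W)
(-41 + w(3, -7))*(-9) = (-41 + (-21 + 63*(-7)))*(-9) = (-41 + (-21 - 441))*(-9) = (-41 - 462)*(-9) = -503*(-9) = 4527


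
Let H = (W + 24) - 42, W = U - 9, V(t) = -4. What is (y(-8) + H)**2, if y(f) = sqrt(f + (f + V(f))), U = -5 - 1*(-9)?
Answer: 509 - 92*I*sqrt(5) ≈ 509.0 - 205.72*I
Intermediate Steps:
U = 4 (U = -5 + 9 = 4)
y(f) = sqrt(-4 + 2*f) (y(f) = sqrt(f + (f - 4)) = sqrt(f + (-4 + f)) = sqrt(-4 + 2*f))
W = -5 (W = 4 - 9 = -5)
H = -23 (H = (-5 + 24) - 42 = 19 - 42 = -23)
(y(-8) + H)**2 = (sqrt(-4 + 2*(-8)) - 23)**2 = (sqrt(-4 - 16) - 23)**2 = (sqrt(-20) - 23)**2 = (2*I*sqrt(5) - 23)**2 = (-23 + 2*I*sqrt(5))**2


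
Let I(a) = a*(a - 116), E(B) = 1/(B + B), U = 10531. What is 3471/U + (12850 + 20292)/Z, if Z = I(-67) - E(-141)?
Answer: 110424529377/36412017193 ≈ 3.0326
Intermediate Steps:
E(B) = 1/(2*B)
I(a) = a*(-116 + a)
Z = 3457603/282 (Z = -67*(-116 - 67) - 1/(2*(-141)) = -67*(-183) - (-1)/(2*141) = 12261 - 1*(-1/282) = 12261 + 1/282 = 3457603/282 ≈ 12261.)
3471/U + (12850 + 20292)/Z = 3471/10531 + (12850 + 20292)/(3457603/282) = 3471*(1/10531) + 33142*(282/3457603) = 3471/10531 + 9346044/3457603 = 110424529377/36412017193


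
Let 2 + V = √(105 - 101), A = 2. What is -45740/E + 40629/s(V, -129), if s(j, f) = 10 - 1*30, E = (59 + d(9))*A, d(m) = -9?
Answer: -49777/20 ≈ -2488.9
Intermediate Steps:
E = 100 (E = (59 - 9)*2 = 50*2 = 100)
V = 0 (V = -2 + √(105 - 101) = -2 + √4 = -2 + 2 = 0)
s(j, f) = -20 (s(j, f) = 10 - 30 = -20)
-45740/E + 40629/s(V, -129) = -45740/100 + 40629/(-20) = -45740*1/100 + 40629*(-1/20) = -2287/5 - 40629/20 = -49777/20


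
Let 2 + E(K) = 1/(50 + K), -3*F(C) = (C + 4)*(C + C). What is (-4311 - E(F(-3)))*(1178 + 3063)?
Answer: -950276629/52 ≈ -1.8275e+7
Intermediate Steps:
F(C) = -2*C*(4 + C)/3 (F(C) = -(C + 4)*(C + C)/3 = -(4 + C)*2*C/3 = -2*C*(4 + C)/3)
E(K) = -2 + 1/(50 + K)
(-4311 - E(F(-3)))*(1178 + 3063) = (-4311 - (-99 - (-4)*(-3)*(4 - 3)/3)/(50 - ⅔*(-3)*(4 - 3)))*(1178 + 3063) = (-4311 - (-99 - (-4)*(-3)/3)/(50 - ⅔*(-3)*1))*4241 = (-4311 - (-99 - 2*2)/(50 + 2))*4241 = (-4311 - (-99 - 4)/52)*4241 = (-4311 - (-103)/52)*4241 = (-4311 - 1*(-103/52))*4241 = (-4311 + 103/52)*4241 = -224069/52*4241 = -950276629/52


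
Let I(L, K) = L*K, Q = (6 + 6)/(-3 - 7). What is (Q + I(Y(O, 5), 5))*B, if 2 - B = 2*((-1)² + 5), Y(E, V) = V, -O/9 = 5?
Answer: -238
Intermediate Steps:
O = -45 (O = -9*5 = -45)
Q = -6/5 (Q = 12/(-10) = 12*(-⅒) = -6/5 ≈ -1.2000)
B = -10 (B = 2 - 2*((-1)² + 5) = 2 - 2*(1 + 5) = 2 - 2*6 = 2 - 1*12 = 2 - 12 = -10)
I(L, K) = K*L
(Q + I(Y(O, 5), 5))*B = (-6/5 + 5*5)*(-10) = (-6/5 + 25)*(-10) = (119/5)*(-10) = -238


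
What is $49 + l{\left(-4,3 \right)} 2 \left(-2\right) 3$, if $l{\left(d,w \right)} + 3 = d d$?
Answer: $-107$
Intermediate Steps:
$l{\left(d,w \right)} = -3 + d^{2}$ ($l{\left(d,w \right)} = -3 + d d = -3 + d^{2}$)
$49 + l{\left(-4,3 \right)} 2 \left(-2\right) 3 = 49 + \left(-3 + \left(-4\right)^{2}\right) 2 \left(-2\right) 3 = 49 + \left(-3 + 16\right) \left(\left(-4\right) 3\right) = 49 + 13 \left(-12\right) = 49 - 156 = -107$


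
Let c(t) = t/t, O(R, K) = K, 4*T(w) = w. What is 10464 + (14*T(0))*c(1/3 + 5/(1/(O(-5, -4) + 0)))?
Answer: 10464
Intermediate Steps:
T(w) = w/4
c(t) = 1
10464 + (14*T(0))*c(1/3 + 5/(1/(O(-5, -4) + 0))) = 10464 + (14*((¼)*0))*1 = 10464 + (14*0)*1 = 10464 + 0*1 = 10464 + 0 = 10464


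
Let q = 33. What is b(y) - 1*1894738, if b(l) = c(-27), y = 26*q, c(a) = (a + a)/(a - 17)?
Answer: -41684209/22 ≈ -1.8947e+6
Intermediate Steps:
c(a) = 2*a/(-17 + a) (c(a) = (2*a)/(-17 + a) = 2*a/(-17 + a))
y = 858 (y = 26*33 = 858)
b(l) = 27/22 (b(l) = 2*(-27)/(-17 - 27) = 2*(-27)/(-44) = 2*(-27)*(-1/44) = 27/22)
b(y) - 1*1894738 = 27/22 - 1*1894738 = 27/22 - 1894738 = -41684209/22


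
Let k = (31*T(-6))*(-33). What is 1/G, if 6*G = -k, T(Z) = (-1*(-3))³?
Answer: 2/9207 ≈ 0.00021723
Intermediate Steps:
T(Z) = 27 (T(Z) = 3³ = 27)
k = -27621 (k = (31*27)*(-33) = 837*(-33) = -27621)
G = 9207/2 (G = (-1*(-27621))/6 = (⅙)*27621 = 9207/2 ≈ 4603.5)
1/G = 1/(9207/2) = 2/9207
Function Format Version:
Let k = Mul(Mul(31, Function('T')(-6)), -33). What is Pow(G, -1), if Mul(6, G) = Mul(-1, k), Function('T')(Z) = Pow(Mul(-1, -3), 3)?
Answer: Rational(2, 9207) ≈ 0.00021723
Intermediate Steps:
Function('T')(Z) = 27 (Function('T')(Z) = Pow(3, 3) = 27)
k = -27621 (k = Mul(Mul(31, 27), -33) = Mul(837, -33) = -27621)
G = Rational(9207, 2) (G = Mul(Rational(1, 6), Mul(-1, -27621)) = Mul(Rational(1, 6), 27621) = Rational(9207, 2) ≈ 4603.5)
Pow(G, -1) = Pow(Rational(9207, 2), -1) = Rational(2, 9207)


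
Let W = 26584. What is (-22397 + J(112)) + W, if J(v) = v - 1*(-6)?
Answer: 4305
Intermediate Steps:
J(v) = 6 + v (J(v) = v + 6 = 6 + v)
(-22397 + J(112)) + W = (-22397 + (6 + 112)) + 26584 = (-22397 + 118) + 26584 = -22279 + 26584 = 4305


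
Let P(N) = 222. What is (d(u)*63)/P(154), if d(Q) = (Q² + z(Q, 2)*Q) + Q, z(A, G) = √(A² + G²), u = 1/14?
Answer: 45/2072 + 3*√785/2072 ≈ 0.062285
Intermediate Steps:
u = 1/14 (u = 1*(1/14) = 1/14 ≈ 0.071429)
d(Q) = Q + Q² + Q*√(4 + Q²) (d(Q) = (Q² + √(Q² + 2²)*Q) + Q = (Q² + √(Q² + 4)*Q) + Q = (Q² + √(4 + Q²)*Q) + Q = (Q² + Q*√(4 + Q²)) + Q = Q + Q² + Q*√(4 + Q²))
(d(u)*63)/P(154) = (((1 + 1/14 + √(4 + (1/14)²))/14)*63)/222 = (((1 + 1/14 + √(4 + 1/196))/14)*63)*(1/222) = (((1 + 1/14 + √(785/196))/14)*63)*(1/222) = (((1 + 1/14 + √785/14)/14)*63)*(1/222) = (((15/14 + √785/14)/14)*63)*(1/222) = ((15/196 + √785/196)*63)*(1/222) = (135/28 + 9*√785/28)*(1/222) = 45/2072 + 3*√785/2072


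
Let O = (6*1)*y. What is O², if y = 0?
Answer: 0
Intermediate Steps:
O = 0 (O = (6*1)*0 = 6*0 = 0)
O² = 0² = 0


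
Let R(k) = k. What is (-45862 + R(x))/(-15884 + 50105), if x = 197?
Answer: -45665/34221 ≈ -1.3344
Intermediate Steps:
(-45862 + R(x))/(-15884 + 50105) = (-45862 + 197)/(-15884 + 50105) = -45665/34221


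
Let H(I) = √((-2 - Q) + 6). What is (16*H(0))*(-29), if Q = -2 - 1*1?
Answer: -464*√7 ≈ -1227.6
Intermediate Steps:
Q = -3 (Q = -2 - 1 = -3)
H(I) = √7 (H(I) = √((-2 - 1*(-3)) + 6) = √((-2 + 3) + 6) = √(1 + 6) = √7)
(16*H(0))*(-29) = (16*√7)*(-29) = -464*√7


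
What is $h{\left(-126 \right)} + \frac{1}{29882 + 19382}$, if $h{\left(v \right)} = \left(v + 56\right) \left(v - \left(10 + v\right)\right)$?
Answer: $\frac{34484801}{49264} \approx 700.0$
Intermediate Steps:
$h{\left(v \right)} = -560 - 10 v$ ($h{\left(v \right)} = \left(56 + v\right) \left(-10\right) = -560 - 10 v$)
$h{\left(-126 \right)} + \frac{1}{29882 + 19382} = \left(-560 - -1260\right) + \frac{1}{29882 + 19382} = \left(-560 + 1260\right) + \frac{1}{49264} = 700 + \frac{1}{49264} = \frac{34484801}{49264}$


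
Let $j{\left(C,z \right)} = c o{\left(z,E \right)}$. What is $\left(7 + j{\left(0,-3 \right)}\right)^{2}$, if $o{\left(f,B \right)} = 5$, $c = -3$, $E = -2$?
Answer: $64$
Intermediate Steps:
$j{\left(C,z \right)} = -15$ ($j{\left(C,z \right)} = \left(-3\right) 5 = -15$)
$\left(7 + j{\left(0,-3 \right)}\right)^{2} = \left(7 - 15\right)^{2} = \left(-8\right)^{2} = 64$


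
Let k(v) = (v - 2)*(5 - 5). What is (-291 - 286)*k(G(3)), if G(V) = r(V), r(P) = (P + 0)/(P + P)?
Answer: 0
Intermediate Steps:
r(P) = 1/2 (r(P) = P/((2*P)) = P*(1/(2*P)) = 1/2)
G(V) = 1/2
k(v) = 0 (k(v) = (-2 + v)*0 = 0)
(-291 - 286)*k(G(3)) = (-291 - 286)*0 = -577*0 = 0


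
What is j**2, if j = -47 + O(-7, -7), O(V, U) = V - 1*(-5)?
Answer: 2401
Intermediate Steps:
O(V, U) = 5 + V (O(V, U) = V + 5 = 5 + V)
j = -49 (j = -47 + (5 - 7) = -47 - 2 = -49)
j**2 = (-49)**2 = 2401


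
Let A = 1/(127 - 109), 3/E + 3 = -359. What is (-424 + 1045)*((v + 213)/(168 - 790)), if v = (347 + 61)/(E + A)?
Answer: -422921493/47894 ≈ -8830.4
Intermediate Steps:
E = -3/362 (E = 3/(-3 - 359) = 3/(-362) = 3*(-1/362) = -3/362 ≈ -0.0082873)
A = 1/18 ≈ 0.055556
v = 664632/77 (v = (347 + 61)/(-3/362 + 1/18) = 408/(77/1629) = 408*(1629/77) = 664632/77 ≈ 8631.6)
(-424 + 1045)*((v + 213)/(168 - 790)) = (-424 + 1045)*((664632/77 + 213)/(168 - 790)) = 621*((681033/77)/(-622)) = 621*((681033/77)*(-1/622)) = 621*(-681033/47894) = -422921493/47894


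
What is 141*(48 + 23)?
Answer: 10011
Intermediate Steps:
141*(48 + 23) = 141*71 = 10011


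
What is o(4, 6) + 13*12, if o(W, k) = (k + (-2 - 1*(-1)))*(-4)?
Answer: 136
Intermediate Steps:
o(W, k) = 4 - 4*k (o(W, k) = (k + (-2 + 1))*(-4) = (k - 1)*(-4) = (-1 + k)*(-4) = 4 - 4*k)
o(4, 6) + 13*12 = (4 - 4*6) + 13*12 = (4 - 24) + 156 = -20 + 156 = 136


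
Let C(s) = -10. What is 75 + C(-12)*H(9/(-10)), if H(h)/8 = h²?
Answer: 51/5 ≈ 10.200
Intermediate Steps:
H(h) = 8*h²
75 + C(-12)*H(9/(-10)) = 75 - 80*(9/(-10))² = 75 - 80*(9*(-⅒))² = 75 - 80*(-9/10)² = 75 - 80*81/100 = 75 - 10*162/25 = 75 - 324/5 = 51/5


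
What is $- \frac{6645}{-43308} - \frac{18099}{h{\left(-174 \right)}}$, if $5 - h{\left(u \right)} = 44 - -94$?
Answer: $\frac{261571759}{1919988} \approx 136.24$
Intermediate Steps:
$h{\left(u \right)} = -133$ ($h{\left(u \right)} = 5 - \left(44 - -94\right) = 5 - \left(44 + 94\right) = 5 - 138 = -133$)
$- \frac{6645}{-43308} - \frac{18099}{h{\left(-174 \right)}} = - \frac{6645}{-43308} - \frac{18099}{-133} = \left(-6645\right) \left(- \frac{1}{43308}\right) - - \frac{18099}{133} = \frac{2215}{14436} + \frac{18099}{133} = \frac{261571759}{1919988}$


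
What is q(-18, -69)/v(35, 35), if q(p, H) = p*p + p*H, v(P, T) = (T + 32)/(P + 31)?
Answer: 103356/67 ≈ 1542.6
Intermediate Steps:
v(P, T) = (32 + T)/(31 + P)
q(p, H) = p**2 + H*p
q(-18, -69)/v(35, 35) = (-18*(-69 - 18))/(((32 + 35)/(31 + 35))) = (-18*(-87))/((67/66)) = 1566/((1/66)*67) = 1566/(67/66) = (66/67)*1566 = 103356/67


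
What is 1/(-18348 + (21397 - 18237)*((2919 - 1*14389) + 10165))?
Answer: -1/4142148 ≈ -2.4142e-7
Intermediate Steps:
1/(-18348 + (21397 - 18237)*((2919 - 1*14389) + 10165)) = 1/(-18348 + 3160*((2919 - 14389) + 10165)) = 1/(-18348 + 3160*(-11470 + 10165)) = 1/(-18348 + 3160*(-1305)) = 1/(-18348 - 4123800) = 1/(-4142148) = -1/4142148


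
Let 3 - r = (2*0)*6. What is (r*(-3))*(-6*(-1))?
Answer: -54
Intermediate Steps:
r = 3 (r = 3 - 2*0*6 = 3 - 0*6 = 3 - 1*0 = 3 + 0 = 3)
(r*(-3))*(-6*(-1)) = (3*(-3))*(-6*(-1)) = -9*6 = -54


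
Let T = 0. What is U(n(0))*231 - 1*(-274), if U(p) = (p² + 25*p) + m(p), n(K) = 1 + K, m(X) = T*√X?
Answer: 6280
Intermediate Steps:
m(X) = 0 (m(X) = 0*√X = 0)
U(p) = p² + 25*p (U(p) = (p² + 25*p) + 0 = p² + 25*p)
U(n(0))*231 - 1*(-274) = ((1 + 0)*(25 + (1 + 0)))*231 - 1*(-274) = (1*(25 + 1))*231 + 274 = (1*26)*231 + 274 = 26*231 + 274 = 6006 + 274 = 6280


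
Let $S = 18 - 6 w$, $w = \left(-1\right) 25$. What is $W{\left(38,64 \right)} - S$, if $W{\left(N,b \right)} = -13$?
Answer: $-181$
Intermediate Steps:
$w = -25$
$S = 168$ ($S = 18 - -150 = 18 + 150 = 168$)
$W{\left(38,64 \right)} - S = -13 - 168 = -181$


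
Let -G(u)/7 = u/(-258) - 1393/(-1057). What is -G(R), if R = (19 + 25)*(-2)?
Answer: 226205/19479 ≈ 11.613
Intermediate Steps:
R = -88 (R = 44*(-2) = -88)
G(u) = -1393/151 + 7*u/258 (G(u) = -7*(u/(-258) - 1393/(-1057)) = -7*(u*(-1/258) - 1393*(-1/1057)) = -7*(-u/258 + 199/151) = -7*(199/151 - u/258) = -1393/151 + 7*u/258)
-G(R) = -(-1393/151 + (7/258)*(-88)) = -(-1393/151 - 308/129) = -1*(-226205/19479) = 226205/19479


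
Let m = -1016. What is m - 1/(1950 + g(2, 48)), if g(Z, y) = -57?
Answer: -1923289/1893 ≈ -1016.0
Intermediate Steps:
m - 1/(1950 + g(2, 48)) = -1016 - 1/(1950 - 57) = -1016 - 1/1893 = -1923289/1893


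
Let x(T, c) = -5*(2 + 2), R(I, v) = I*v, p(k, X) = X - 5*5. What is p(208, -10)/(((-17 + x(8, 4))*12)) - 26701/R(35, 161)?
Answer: -11658019/2501940 ≈ -4.6596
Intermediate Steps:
p(k, X) = -25 + X (p(k, X) = X - 25 = -25 + X)
x(T, c) = -20 (x(T, c) = -5*4 = -20)
p(208, -10)/(((-17 + x(8, 4))*12)) - 26701/R(35, 161) = (-25 - 10)/(((-17 - 20)*12)) - 26701/(35*161) = -35/((-37*12)) - 26701/5635 = -35/(-444) - 26701*1/5635 = -35*(-1/444) - 26701/5635 = 35/444 - 26701/5635 = -11658019/2501940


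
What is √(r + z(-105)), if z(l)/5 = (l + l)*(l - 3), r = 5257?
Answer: √118657 ≈ 344.47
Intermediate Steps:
z(l) = 10*l*(-3 + l) (z(l) = 5*((l + l)*(l - 3)) = 5*((2*l)*(-3 + l)) = 5*(2*l*(-3 + l)) = 10*l*(-3 + l))
√(r + z(-105)) = √(5257 + 10*(-105)*(-3 - 105)) = √(5257 + 10*(-105)*(-108)) = √(5257 + 113400) = √118657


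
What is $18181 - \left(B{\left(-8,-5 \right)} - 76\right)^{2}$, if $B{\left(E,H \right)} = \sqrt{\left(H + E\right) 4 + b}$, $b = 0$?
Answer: $12457 + 304 i \sqrt{13} \approx 12457.0 + 1096.1 i$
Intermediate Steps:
$B{\left(E,H \right)} = \sqrt{4 E + 4 H}$ ($B{\left(E,H \right)} = \sqrt{\left(H + E\right) 4 + 0} = \sqrt{\left(E + H\right) 4 + 0} = \sqrt{\left(4 E + 4 H\right) + 0} = \sqrt{4 E + 4 H}$)
$18181 - \left(B{\left(-8,-5 \right)} - 76\right)^{2} = 18181 - \left(2 \sqrt{-8 - 5} - 76\right)^{2} = 18181 - \left(2 \sqrt{-13} - 76\right)^{2} = 18181 - \left(2 i \sqrt{13} - 76\right)^{2} = 18181 - \left(-76 + 2 i \sqrt{13}\right)^{2}$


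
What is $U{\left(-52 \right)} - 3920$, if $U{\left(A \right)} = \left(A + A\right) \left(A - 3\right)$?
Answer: $1800$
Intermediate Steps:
$U{\left(A \right)} = 2 A \left(-3 + A\right)$
$U{\left(-52 \right)} - 3920 = 2 \left(-52\right) \left(-3 - 52\right) - 3920 = 2 \left(-52\right) \left(-55\right) - 3920 = 5720 - 3920 = 1800$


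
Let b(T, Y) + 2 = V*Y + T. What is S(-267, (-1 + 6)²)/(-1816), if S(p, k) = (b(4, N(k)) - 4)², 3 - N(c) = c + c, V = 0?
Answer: -1/454 ≈ -0.0022026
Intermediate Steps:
N(c) = 3 - 2*c (N(c) = 3 - (c + c) = 3 - 2*c)
b(T, Y) = -2 + T (b(T, Y) = -2 + (0*Y + T) = -2 + (0 + T) = -2 + T)
S(p, k) = 4 (S(p, k) = ((-2 + 4) - 4)² = (2 - 4)² = (-2)² = 4)
S(-267, (-1 + 6)²)/(-1816) = 4/(-1816) = 4*(-1/1816) = -1/454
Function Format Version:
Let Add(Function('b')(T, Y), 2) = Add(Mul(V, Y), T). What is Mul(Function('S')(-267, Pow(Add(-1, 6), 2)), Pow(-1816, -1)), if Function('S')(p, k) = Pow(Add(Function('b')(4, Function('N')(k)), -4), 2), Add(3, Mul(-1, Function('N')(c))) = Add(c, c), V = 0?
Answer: Rational(-1, 454) ≈ -0.0022026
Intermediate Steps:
Function('N')(c) = Add(3, Mul(-2, c)) (Function('N')(c) = Add(3, Mul(-1, Add(c, c))) = Add(3, Mul(-1, Mul(2, c))) = Add(3, Mul(-2, c)))
Function('b')(T, Y) = Add(-2, T) (Function('b')(T, Y) = Add(-2, Add(Mul(0, Y), T)) = Add(-2, Add(0, T)) = Add(-2, T))
Function('S')(p, k) = 4 (Function('S')(p, k) = Pow(Add(Add(-2, 4), -4), 2) = Pow(Add(2, -4), 2) = Pow(-2, 2) = 4)
Mul(Function('S')(-267, Pow(Add(-1, 6), 2)), Pow(-1816, -1)) = Mul(4, Pow(-1816, -1)) = Mul(4, Rational(-1, 1816)) = Rational(-1, 454)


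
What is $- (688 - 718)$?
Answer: $30$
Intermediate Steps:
$- (688 - 718) = \left(-1\right) \left(-30\right) = 30$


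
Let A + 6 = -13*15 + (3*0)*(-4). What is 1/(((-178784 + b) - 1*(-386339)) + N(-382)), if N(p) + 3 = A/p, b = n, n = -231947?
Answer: -382/9318689 ≈ -4.0993e-5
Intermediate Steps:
b = -231947
A = -201 (A = -6 + (-13*15 + (3*0)*(-4)) = -6 + (-195 + 0*(-4)) = -6 + (-195 + 0) = -6 - 195 = -201)
N(p) = -3 - 201/p
1/(((-178784 + b) - 1*(-386339)) + N(-382)) = 1/(((-178784 - 231947) - 1*(-386339)) + (-3 - 201/(-382))) = 1/((-410731 + 386339) + (-3 - 201*(-1/382))) = 1/(-24392 + (-3 + 201/382)) = 1/(-24392 - 945/382) = 1/(-9318689/382) = -382/9318689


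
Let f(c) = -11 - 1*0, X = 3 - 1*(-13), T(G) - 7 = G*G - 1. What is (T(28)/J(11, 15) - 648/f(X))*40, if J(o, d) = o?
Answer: 57520/11 ≈ 5229.1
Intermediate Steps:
T(G) = 6 + G² (T(G) = 7 + (G*G - 1) = 7 + (G² - 1) = 7 + (-1 + G²) = 6 + G²)
X = 16 (X = 3 + 13 = 16)
f(c) = -11 (f(c) = -11 + 0 = -11)
(T(28)/J(11, 15) - 648/f(X))*40 = ((6 + 28²)/11 - 648/(-11))*40 = ((6 + 784)*(1/11) - 648*(-1/11))*40 = (790*(1/11) + 648/11)*40 = (790/11 + 648/11)*40 = (1438/11)*40 = 57520/11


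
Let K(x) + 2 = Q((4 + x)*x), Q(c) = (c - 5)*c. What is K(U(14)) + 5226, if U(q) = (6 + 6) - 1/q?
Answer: 1551081085/38416 ≈ 40376.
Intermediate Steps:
U(q) = 12 - 1/q
Q(c) = c*(-5 + c) (Q(c) = (-5 + c)*c = c*(-5 + c))
K(x) = -2 + x*(-5 + x*(4 + x))*(4 + x) (K(x) = -2 + ((4 + x)*x)*(-5 + (4 + x)*x) = -2 + (x*(4 + x))*(-5 + x*(4 + x)) = -2 + x*(-5 + x*(4 + x))*(4 + x))
K(U(14)) + 5226 = (-2 + (12 - 1/14)*(-5 + (12 - 1/14)*(4 + (12 - 1/14)))*(4 + (12 - 1/14))) + 5226 = (-2 + 167*(-5 + 167*(4 + 167/14)/14)*(4 + 167/14)/14) + 5226 = (-2 + (167/14)*(-5 + (167/14)*(223/14))*(223/14)) + 5226 = (-2 + (167/14)*(-5 + 37241/196)*(223/14)) + 5226 = (-2 + (167/14)*(36261/196)*(223/14)) + 5226 = (-2 + 1350395901/38416) + 5226 = 1350319069/38416 + 5226 = 1551081085/38416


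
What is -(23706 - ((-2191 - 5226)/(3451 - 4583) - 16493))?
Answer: -45497851/1132 ≈ -40192.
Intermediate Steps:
-(23706 - ((-2191 - 5226)/(3451 - 4583) - 16493)) = -(23706 - (-7417/(-1132) - 16493)) = -(23706 - (-7417*(-1/1132) - 16493)) = -(23706 - (7417/1132 - 16493)) = -(23706 - 1*(-18662659/1132)) = -(23706 + 18662659/1132) = -1*45497851/1132 = -45497851/1132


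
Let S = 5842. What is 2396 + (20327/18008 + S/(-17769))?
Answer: 766938015919/319984152 ≈ 2396.8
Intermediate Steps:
2396 + (20327/18008 + S/(-17769)) = 2396 + (20327/18008 + 5842/(-17769)) = 2396 + (20327*(1/18008) + 5842*(-1/17769)) = 2396 + (20327/18008 - 5842/17769) = 2396 + 255987727/319984152 = 766938015919/319984152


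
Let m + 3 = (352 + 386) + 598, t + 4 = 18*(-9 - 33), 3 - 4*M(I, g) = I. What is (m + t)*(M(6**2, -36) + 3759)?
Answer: 8596719/4 ≈ 2.1492e+6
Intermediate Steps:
M(I, g) = 3/4 - I/4
t = -760 (t = -4 + 18*(-9 - 33) = -4 + 18*(-42) = -4 - 756 = -760)
m = 1333 (m = -3 + ((352 + 386) + 598) = -3 + (738 + 598) = -3 + 1336 = 1333)
(m + t)*(M(6**2, -36) + 3759) = (1333 - 760)*((3/4 - 1/4*6**2) + 3759) = 573*((3/4 - 1/4*36) + 3759) = 573*((3/4 - 9) + 3759) = 573*(-33/4 + 3759) = 573*(15003/4) = 8596719/4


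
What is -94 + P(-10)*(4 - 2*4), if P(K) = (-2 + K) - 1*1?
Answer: -42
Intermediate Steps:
P(K) = -3 + K (P(K) = (-2 + K) - 1 = -3 + K)
-94 + P(-10)*(4 - 2*4) = -94 + (-3 - 10)*(4 - 2*4) = -94 - 13*(4 - 8) = -94 - 13*(-4) = -94 + 52 = -42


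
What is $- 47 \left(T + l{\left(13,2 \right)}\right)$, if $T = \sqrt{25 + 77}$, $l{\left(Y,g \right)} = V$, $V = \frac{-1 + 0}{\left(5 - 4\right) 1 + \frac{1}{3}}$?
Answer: $\frac{141}{4} - 47 \sqrt{102} \approx -439.43$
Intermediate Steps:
$V = - \frac{3}{4}$ ($V = - \frac{1}{1 \cdot 1 + \frac{1}{3}} = - \frac{1}{1 + \frac{1}{3}} = - \frac{1}{\frac{4}{3}} = \left(-1\right) \frac{3}{4} = - \frac{3}{4} \approx -0.75$)
$l{\left(Y,g \right)} = - \frac{3}{4}$
$T = \sqrt{102} \approx 10.1$
$- 47 \left(T + l{\left(13,2 \right)}\right) = - 47 \left(\sqrt{102} - \frac{3}{4}\right) = - 47 \left(- \frac{3}{4} + \sqrt{102}\right) = \frac{141}{4} - 47 \sqrt{102}$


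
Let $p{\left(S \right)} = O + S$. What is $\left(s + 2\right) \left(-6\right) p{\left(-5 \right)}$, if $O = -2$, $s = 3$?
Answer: $210$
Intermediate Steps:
$p{\left(S \right)} = -2 + S$
$\left(s + 2\right) \left(-6\right) p{\left(-5 \right)} = \left(3 + 2\right) \left(-6\right) \left(-2 - 5\right) = 5 \left(-6\right) \left(-7\right) = \left(-30\right) \left(-7\right) = 210$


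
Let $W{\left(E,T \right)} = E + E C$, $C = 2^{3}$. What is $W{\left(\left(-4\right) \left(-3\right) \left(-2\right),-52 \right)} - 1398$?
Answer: $-1614$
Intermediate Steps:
$C = 8$
$W{\left(E,T \right)} = 9 E$ ($W{\left(E,T \right)} = E + E 8 = E + 8 E = 9 E$)
$W{\left(\left(-4\right) \left(-3\right) \left(-2\right),-52 \right)} - 1398 = 9 \left(-4\right) \left(-3\right) \left(-2\right) - 1398 = 9 \cdot 12 \left(-2\right) - 1398 = 9 \left(-24\right) - 1398 = -216 - 1398 = -1614$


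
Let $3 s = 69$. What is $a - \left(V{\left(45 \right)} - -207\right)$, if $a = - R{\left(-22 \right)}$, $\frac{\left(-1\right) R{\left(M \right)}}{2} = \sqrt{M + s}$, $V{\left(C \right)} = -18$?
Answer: $-187$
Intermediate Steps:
$s = 23$ ($s = \frac{1}{3} \cdot 69 = 23$)
$R{\left(M \right)} = - 2 \sqrt{23 + M}$ ($R{\left(M \right)} = - 2 \sqrt{M + 23} = - 2 \sqrt{23 + M}$)
$a = 2$ ($a = - \left(-2\right) \sqrt{23 - 22} = - \left(-2\right) \sqrt{1} = - \left(-2\right) 1 = \left(-1\right) \left(-2\right) = 2$)
$a - \left(V{\left(45 \right)} - -207\right) = 2 - \left(-18 - -207\right) = 2 - \left(-18 + 207\right) = 2 - 189 = -187$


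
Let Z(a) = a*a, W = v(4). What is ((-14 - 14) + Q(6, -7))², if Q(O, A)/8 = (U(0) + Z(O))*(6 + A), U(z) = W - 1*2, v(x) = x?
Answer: 110224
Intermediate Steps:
W = 4
U(z) = 2 (U(z) = 4 - 1*2 = 4 - 2 = 2)
Z(a) = a²
Q(O, A) = 8*(2 + O²)*(6 + A) (Q(O, A) = 8*((2 + O²)*(6 + A)) = 8*(2 + O²)*(6 + A))
((-14 - 14) + Q(6, -7))² = ((-14 - 14) + (96 + 16*(-7) + 48*6² + 8*(-7)*6²))² = (-28 + (96 - 112 + 48*36 + 8*(-7)*36))² = (-28 + (96 - 112 + 1728 - 2016))² = (-28 - 304)² = (-332)² = 110224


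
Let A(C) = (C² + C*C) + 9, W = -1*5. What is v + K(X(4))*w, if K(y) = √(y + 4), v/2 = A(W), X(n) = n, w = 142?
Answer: 118 + 284*√2 ≈ 519.64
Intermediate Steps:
W = -5
A(C) = 9 + 2*C² (A(C) = (C² + C²) + 9 = 2*C² + 9 = 9 + 2*C²)
v = 118 (v = 2*(9 + 2*(-5)²) = 2*(9 + 2*25) = 2*(9 + 50) = 2*59 = 118)
K(y) = √(4 + y)
v + K(X(4))*w = 118 + √(4 + 4)*142 = 118 + √8*142 = 118 + (2*√2)*142 = 118 + 284*√2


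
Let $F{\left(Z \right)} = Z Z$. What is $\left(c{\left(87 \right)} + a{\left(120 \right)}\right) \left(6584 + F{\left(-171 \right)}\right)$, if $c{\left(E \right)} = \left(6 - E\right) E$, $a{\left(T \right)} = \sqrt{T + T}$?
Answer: $-252458775 + 143300 \sqrt{15} \approx -2.519 \cdot 10^{8}$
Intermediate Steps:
$a{\left(T \right)} = \sqrt{2} \sqrt{T}$ ($a{\left(T \right)} = \sqrt{2 T} = \sqrt{2} \sqrt{T}$)
$F{\left(Z \right)} = Z^{2}$
$c{\left(E \right)} = E \left(6 - E\right)$
$\left(c{\left(87 \right)} + a{\left(120 \right)}\right) \left(6584 + F{\left(-171 \right)}\right) = \left(87 \left(6 - 87\right) + \sqrt{2} \sqrt{120}\right) \left(6584 + \left(-171\right)^{2}\right) = \left(87 \left(6 - 87\right) + \sqrt{2} \cdot 2 \sqrt{30}\right) \left(6584 + 29241\right) = \left(87 \left(-81\right) + 4 \sqrt{15}\right) 35825 = \left(-7047 + 4 \sqrt{15}\right) 35825 = -252458775 + 143300 \sqrt{15}$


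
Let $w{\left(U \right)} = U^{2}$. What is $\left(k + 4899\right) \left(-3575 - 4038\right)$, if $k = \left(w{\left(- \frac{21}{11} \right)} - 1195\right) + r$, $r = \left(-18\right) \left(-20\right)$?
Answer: $- \frac{3747004405}{121} \approx -3.0967 \cdot 10^{7}$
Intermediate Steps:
$r = 360$
$k = - \frac{100594}{121}$ ($k = \left(\left(- \frac{21}{11}\right)^{2} - 1195\right) + 360 = \left(\frac{441}{121} - 1195\right) + 360 = - \frac{144154}{121} + 360 = - \frac{100594}{121} \approx -831.36$)
$\left(k + 4899\right) \left(-3575 - 4038\right) = \left(- \frac{100594}{121} + 4899\right) \left(-3575 - 4038\right) = \frac{492185}{121} \left(-7613\right) = - \frac{3747004405}{121}$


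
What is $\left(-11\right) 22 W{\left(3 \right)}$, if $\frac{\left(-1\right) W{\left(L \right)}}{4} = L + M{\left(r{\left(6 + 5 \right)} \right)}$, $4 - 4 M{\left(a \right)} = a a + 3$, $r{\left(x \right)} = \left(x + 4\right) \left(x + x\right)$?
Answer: $-26350654$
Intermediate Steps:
$r{\left(x \right)} = 2 x \left(4 + x\right)$ ($r{\left(x \right)} = \left(4 + x\right) 2 x = 2 x \left(4 + x\right)$)
$M{\left(a \right)} = \frac{1}{4} - \frac{a^{2}}{4}$ ($M{\left(a \right)} = 1 - \frac{a a + 3}{4} = 1 - \frac{a^{2} + 3}{4} = 1 - \frac{3 + a^{2}}{4} = 1 - \left(\frac{3}{4} + \frac{a^{2}}{4}\right) = \frac{1}{4} - \frac{a^{2}}{4}$)
$W{\left(L \right)} = 108899 - 4 L$ ($W{\left(L \right)} = - 4 \left(L + \left(\frac{1}{4} - \frac{\left(2 \left(6 + 5\right) \left(4 + \left(6 + 5\right)\right)\right)^{2}}{4}\right)\right) = - 4 \left(L + \left(\frac{1}{4} - \frac{\left(2 \cdot 11 \left(4 + 11\right)\right)^{2}}{4}\right)\right) = - 4 \left(L + \left(\frac{1}{4} - \frac{\left(2 \cdot 11 \cdot 15\right)^{2}}{4}\right)\right) = - 4 \left(L + \left(\frac{1}{4} - \frac{330^{2}}{4}\right)\right) = - 4 \left(L + \left(\frac{1}{4} - 27225\right)\right) = - 4 \left(L - \frac{108899}{4}\right) = - 4 \left(- \frac{108899}{4} + L\right) = 108899 - 4 L$)
$\left(-11\right) 22 W{\left(3 \right)} = \left(-11\right) 22 \left(108899 - 12\right) = - 242 \left(108899 - 12\right) = \left(-242\right) 108887 = -26350654$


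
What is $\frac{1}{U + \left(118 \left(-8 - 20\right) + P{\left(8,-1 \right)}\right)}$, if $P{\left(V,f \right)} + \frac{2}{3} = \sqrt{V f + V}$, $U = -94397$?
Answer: $- \frac{3}{293105} \approx -1.0235 \cdot 10^{-5}$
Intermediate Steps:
$P{\left(V,f \right)} = - \frac{2}{3} + \sqrt{V + V f}$ ($P{\left(V,f \right)} = - \frac{2}{3} + \sqrt{V f + V} = - \frac{2}{3} + \sqrt{V + V f}$)
$\frac{1}{U + \left(118 \left(-8 - 20\right) + P{\left(8,-1 \right)}\right)} = \frac{1}{-94397 - \left(\frac{2}{3} - 2 \sqrt{2} \sqrt{1 - 1} - 118 \left(-8 - 20\right)\right)} = \frac{1}{-94397 + \left(118 \left(-28\right) - \left(\frac{2}{3} - \sqrt{8 \cdot 0}\right)\right)} = \frac{1}{-94397 - \left(\frac{9914}{3} + 0\right)} = \frac{1}{-94397 + \left(-3304 + \left(- \frac{2}{3} + 0\right)\right)} = \frac{1}{-94397 - \frac{9914}{3}} = \frac{1}{- \frac{293105}{3}} = - \frac{3}{293105}$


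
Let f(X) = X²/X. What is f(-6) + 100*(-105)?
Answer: -10506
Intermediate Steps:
f(X) = X
f(-6) + 100*(-105) = -6 + 100*(-105) = -6 - 10500 = -10506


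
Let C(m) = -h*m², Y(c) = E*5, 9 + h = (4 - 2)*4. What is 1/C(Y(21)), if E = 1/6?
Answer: 36/25 ≈ 1.4400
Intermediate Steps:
E = ⅙ ≈ 0.16667
h = -1 (h = -9 + (4 - 2)*4 = -9 + 2*4 = -9 + 8 = -1)
Y(c) = ⅚ (Y(c) = (⅙)*5 = ⅚)
C(m) = m² (C(m) = -(-1)*m² = m²)
1/C(Y(21)) = 1/((⅚)²) = 1/(25/36) = 36/25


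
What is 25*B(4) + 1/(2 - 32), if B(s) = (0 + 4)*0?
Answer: -1/30 ≈ -0.033333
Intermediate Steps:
B(s) = 0 (B(s) = 4*0 = 0)
25*B(4) + 1/(2 - 32) = 25*0 + 1/(2 - 32) = 0 + 1/(-30) = 0 - 1/30 = -1/30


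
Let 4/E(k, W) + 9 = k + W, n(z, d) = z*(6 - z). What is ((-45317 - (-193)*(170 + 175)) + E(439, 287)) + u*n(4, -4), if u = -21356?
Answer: -107248856/717 ≈ -1.4958e+5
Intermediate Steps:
E(k, W) = 4/(-9 + W + k) (E(k, W) = 4/(-9 + (k + W)) = 4/(-9 + (W + k)) = 4/(-9 + W + k))
((-45317 - (-193)*(170 + 175)) + E(439, 287)) + u*n(4, -4) = ((-45317 - (-193)*(170 + 175)) + 4/(-9 + 287 + 439)) - 85424*(6 - 1*4) = ((-45317 - (-193)*345) + 4/717) - 85424*(6 - 4) = ((-45317 - 1*(-66585)) + 4*(1/717)) - 85424*2 = ((-45317 + 66585) + 4/717) - 21356*8 = (21268 + 4/717) - 170848 = 15249160/717 - 170848 = -107248856/717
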